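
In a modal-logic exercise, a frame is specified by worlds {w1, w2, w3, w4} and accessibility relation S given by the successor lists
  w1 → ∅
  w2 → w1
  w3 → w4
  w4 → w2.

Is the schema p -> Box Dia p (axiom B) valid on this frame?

No

Axiom B corresponds to the accessibility relation being symmetric.
Symmetric: no — w2 S w1 but not w1 S w2.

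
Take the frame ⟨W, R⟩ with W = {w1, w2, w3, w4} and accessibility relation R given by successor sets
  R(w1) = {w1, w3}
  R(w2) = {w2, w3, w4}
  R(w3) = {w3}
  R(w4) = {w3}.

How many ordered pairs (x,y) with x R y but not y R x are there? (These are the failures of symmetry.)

4

Enumerating: (w1,w3), (w2,w3), (w2,w4), (w4,w3).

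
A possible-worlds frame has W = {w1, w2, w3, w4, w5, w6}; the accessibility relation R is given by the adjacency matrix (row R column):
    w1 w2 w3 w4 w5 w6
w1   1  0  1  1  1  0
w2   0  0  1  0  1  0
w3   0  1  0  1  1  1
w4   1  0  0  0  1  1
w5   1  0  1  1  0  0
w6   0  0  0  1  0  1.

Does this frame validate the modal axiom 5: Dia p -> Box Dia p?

Axiom 5 corresponds to the accessibility relation being Euclidean.
Euclidean: no — w1 R w4 and w1 R w3, but not w4 R w3.

No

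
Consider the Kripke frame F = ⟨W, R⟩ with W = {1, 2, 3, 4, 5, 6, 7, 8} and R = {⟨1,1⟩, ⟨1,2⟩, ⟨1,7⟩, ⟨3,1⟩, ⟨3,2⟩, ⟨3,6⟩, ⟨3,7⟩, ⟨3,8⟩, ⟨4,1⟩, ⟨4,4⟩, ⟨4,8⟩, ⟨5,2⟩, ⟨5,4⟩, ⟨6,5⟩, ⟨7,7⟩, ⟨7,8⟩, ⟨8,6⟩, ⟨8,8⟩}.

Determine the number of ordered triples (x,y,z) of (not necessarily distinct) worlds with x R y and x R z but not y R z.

Enumerating: (1,2,1), (1,2,2), (1,2,7), (1,7,1), (1,7,2), (3,1,6), (3,1,8), (3,2,1), (3,2,2), (3,2,6), (3,2,7), (3,2,8), … and 22 more.
Total: 34.

34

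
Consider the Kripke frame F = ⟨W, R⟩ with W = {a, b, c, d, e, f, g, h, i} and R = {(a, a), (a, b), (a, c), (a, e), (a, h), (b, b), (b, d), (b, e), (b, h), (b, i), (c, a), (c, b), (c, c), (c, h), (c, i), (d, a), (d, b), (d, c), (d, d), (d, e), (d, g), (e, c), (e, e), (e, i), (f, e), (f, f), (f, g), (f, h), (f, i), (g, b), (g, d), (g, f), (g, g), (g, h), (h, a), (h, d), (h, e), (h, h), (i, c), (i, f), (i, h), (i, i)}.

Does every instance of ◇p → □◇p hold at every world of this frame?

No

The schema 5 characterises exactly the Euclidean frames.
Euclidean: no — a R b and a R c, but not b R c.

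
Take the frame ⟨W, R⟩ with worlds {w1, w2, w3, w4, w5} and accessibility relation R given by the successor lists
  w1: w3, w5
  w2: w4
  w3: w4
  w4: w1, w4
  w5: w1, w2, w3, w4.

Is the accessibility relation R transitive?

Transitive: no — w1 R w3 and w3 R w4, but not w1 R w4.

No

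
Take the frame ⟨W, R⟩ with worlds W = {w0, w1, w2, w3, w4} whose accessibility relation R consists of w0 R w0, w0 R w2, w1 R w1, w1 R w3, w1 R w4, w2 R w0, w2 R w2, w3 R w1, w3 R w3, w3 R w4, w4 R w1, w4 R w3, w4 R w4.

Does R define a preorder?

Reflexive: yes — every world is R-related to itself.
Transitive: yes — every two-step R-path is closed by a direct edge.
So R is a preorder.

Yes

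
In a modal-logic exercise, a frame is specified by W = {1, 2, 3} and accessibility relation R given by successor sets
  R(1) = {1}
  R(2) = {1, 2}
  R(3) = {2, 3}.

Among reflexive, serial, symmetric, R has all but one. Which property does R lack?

Reflexive: yes — every world is R-related to itself.
Serial: yes — every world has a successor (e.g. 1 R 1).
Symmetric: no — 2 R 1 but not 1 R 2.
Only symmetric fails.

symmetric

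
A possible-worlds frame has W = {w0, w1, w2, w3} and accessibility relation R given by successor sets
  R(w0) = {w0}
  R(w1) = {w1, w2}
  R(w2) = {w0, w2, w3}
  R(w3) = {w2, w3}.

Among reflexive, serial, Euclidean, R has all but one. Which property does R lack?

Euclidean

Reflexive: yes — every world is R-related to itself.
Serial: yes — every world has a successor (e.g. w0 R w0).
Euclidean: no — w2 R w0 and w2 R w3, but not w0 R w3.
Only Euclidean fails.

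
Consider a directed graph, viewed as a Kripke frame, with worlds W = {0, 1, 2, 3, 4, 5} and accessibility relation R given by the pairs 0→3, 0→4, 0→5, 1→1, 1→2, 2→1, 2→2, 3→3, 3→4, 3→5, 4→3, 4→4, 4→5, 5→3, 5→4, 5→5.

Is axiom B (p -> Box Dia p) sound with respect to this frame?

No

Axiom B corresponds to the accessibility relation being symmetric.
Symmetric: no — 0 R 3 but not 3 R 0.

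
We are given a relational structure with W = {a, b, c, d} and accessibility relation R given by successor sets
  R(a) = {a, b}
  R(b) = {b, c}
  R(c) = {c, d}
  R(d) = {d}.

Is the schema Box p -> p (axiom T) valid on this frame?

By correspondence theory, T is valid on a frame iff R is reflexive.
Reflexive: yes — every world is R-related to itself.

Yes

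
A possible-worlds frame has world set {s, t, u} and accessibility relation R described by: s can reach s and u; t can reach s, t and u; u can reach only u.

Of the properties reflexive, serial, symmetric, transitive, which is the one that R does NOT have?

symmetric

Reflexive: yes — every world is R-related to itself.
Serial: yes — every world has a successor (e.g. s R s).
Symmetric: no — s R u but not u R s.
Transitive: yes — every two-step R-path is closed by a direct edge.
Only symmetric fails.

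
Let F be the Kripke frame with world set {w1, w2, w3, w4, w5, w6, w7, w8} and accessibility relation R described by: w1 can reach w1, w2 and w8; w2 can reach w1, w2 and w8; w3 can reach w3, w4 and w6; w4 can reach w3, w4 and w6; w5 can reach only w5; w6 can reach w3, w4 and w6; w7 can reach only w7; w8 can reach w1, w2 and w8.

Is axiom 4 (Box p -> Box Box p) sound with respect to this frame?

Yes

The schema 4 characterises exactly the transitive frames.
Transitive: yes — every two-step R-path is closed by a direct edge.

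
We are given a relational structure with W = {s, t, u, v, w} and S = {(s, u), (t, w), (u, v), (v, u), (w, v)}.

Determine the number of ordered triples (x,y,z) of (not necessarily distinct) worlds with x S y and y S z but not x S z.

Enumerating: (s,u,v), (t,w,v), (u,v,u), (v,u,v), (w,v,u).

5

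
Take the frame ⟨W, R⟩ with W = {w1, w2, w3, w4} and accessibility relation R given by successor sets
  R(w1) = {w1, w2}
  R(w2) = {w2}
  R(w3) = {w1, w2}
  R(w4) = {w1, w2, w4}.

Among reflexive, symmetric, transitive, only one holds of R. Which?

Reflexive: no — w3 is not related to itself.
Symmetric: no — w1 R w2 but not w2 R w1.
Transitive: yes — every two-step R-path is closed by a direct edge.
Only transitive holds.

transitive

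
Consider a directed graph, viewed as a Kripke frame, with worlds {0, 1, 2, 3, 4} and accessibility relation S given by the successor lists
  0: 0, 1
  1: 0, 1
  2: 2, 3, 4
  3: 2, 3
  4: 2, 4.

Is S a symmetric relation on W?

Yes

Symmetric: yes — every pair in S has its reverse in S.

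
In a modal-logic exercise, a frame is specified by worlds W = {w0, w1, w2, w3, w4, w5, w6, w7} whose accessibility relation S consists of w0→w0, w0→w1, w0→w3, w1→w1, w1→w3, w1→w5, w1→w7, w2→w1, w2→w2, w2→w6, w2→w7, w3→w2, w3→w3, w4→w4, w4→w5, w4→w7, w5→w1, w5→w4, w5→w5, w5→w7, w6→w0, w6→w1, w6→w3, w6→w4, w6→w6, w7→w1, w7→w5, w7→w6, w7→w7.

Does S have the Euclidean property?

Euclidean: no — w0 S w3 and w0 S w1, but not w3 S w1.

No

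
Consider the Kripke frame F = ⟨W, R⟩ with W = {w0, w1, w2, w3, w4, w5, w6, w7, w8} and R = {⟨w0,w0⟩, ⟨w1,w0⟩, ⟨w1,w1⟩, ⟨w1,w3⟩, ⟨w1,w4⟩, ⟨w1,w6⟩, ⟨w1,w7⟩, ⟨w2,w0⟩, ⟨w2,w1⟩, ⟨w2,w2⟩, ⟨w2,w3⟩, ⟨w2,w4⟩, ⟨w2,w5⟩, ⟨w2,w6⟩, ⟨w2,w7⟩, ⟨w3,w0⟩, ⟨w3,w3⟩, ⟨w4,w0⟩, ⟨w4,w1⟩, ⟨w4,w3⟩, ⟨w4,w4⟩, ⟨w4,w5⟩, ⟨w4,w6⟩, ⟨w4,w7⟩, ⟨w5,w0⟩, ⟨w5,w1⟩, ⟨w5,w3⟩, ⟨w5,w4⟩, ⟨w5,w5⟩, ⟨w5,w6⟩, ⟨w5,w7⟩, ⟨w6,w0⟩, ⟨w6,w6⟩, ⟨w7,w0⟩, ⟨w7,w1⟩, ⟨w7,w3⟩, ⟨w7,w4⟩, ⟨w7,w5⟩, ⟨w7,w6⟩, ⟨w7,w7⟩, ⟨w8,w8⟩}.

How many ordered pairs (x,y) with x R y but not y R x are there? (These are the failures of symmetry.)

22

Enumerating: (w1,w0), (w1,w3), (w1,w6), (w2,w0), (w2,w1), (w2,w3), (w2,w4), (w2,w5), (w2,w6), (w2,w7), (w3,w0), (w4,w0), … and 10 more.
Total: 22.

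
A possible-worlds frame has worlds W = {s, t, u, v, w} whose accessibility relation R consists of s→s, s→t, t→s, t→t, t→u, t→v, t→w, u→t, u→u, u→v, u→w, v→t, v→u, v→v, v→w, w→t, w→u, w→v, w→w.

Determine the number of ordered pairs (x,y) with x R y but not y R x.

R is symmetric; there are no such tuples.

0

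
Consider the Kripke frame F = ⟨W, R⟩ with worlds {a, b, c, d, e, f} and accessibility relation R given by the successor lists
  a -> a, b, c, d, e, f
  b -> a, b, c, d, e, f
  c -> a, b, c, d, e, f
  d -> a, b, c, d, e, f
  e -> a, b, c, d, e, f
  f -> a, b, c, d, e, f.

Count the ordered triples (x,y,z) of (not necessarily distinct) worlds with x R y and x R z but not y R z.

0

R is Euclidean; there are no such tuples.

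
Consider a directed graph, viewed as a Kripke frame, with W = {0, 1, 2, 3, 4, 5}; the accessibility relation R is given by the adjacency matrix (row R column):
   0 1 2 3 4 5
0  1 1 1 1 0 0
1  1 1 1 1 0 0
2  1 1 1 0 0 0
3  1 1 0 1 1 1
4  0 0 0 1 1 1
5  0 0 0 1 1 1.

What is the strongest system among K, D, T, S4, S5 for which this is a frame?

Serial (axiom D): yes — every world has a successor (e.g. 0 R 0).
Reflexive (axiom T): yes — every world is R-related to itself.
Transitive (axiom 4): no — 0 R 3 and 3 R 4, but not 0 R 4.
Euclidean (axiom 5): no — 0 R 2 and 0 R 3, but not 2 R 3.
So F validates K, D, T; S4 would additionally require R to be transitive. The strongest is T.

T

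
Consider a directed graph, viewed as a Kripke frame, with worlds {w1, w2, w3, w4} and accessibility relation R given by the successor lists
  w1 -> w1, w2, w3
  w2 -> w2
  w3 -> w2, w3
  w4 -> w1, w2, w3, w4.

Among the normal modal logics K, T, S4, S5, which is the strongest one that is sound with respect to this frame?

Reflexive (axiom T): yes — every world is R-related to itself.
Transitive (axiom 4): yes — every two-step R-path is closed by a direct edge.
Euclidean (axiom 5): no — w1 R w2 and w1 R w3, but not w2 R w3.
So F validates K, T, S4; S5 would additionally require R to be Euclidean. The strongest is S4.

S4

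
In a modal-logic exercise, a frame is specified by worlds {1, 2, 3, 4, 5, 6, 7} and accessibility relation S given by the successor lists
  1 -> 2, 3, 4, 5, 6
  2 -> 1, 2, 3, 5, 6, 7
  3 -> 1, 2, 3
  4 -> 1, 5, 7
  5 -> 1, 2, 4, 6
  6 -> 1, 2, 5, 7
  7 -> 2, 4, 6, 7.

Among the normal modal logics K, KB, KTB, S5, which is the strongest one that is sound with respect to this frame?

KB

Symmetric (axiom B): yes — every pair in S has its reverse in S.
Reflexive (axiom T): no — 1 is not related to itself.
Euclidean (axiom 5): no — 1 S 2 and 1 S 4, but not 2 S 4.
So F validates K, KB; KTB would additionally require S to be reflexive. The strongest is KB.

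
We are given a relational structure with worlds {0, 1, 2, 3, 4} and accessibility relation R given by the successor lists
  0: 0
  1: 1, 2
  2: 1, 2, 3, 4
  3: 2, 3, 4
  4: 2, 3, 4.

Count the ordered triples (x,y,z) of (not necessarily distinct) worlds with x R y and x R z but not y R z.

4

Enumerating: (2,1,3), (2,1,4), (2,3,1), (2,4,1).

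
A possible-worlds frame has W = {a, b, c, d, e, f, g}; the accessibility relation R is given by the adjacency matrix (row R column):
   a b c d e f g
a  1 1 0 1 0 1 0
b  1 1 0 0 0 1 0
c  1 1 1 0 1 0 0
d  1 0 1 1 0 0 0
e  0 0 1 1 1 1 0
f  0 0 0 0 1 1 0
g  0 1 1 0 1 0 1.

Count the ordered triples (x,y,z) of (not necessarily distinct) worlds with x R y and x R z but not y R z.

Enumerating: (a,b,d), (a,d,b), (a,d,f), (a,f,a), (a,f,b), (a,f,d), (b,f,a), (b,f,b), (c,a,c), (c,a,e), (c,b,c), (c,b,e), … and 16 more.
Total: 28.

28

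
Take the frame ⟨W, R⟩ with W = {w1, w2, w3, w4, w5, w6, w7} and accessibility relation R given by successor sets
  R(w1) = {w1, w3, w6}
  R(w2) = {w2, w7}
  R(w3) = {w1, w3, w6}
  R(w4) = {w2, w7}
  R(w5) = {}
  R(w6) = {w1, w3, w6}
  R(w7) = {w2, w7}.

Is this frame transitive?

Yes

Transitive: yes — every two-step R-path is closed by a direct edge.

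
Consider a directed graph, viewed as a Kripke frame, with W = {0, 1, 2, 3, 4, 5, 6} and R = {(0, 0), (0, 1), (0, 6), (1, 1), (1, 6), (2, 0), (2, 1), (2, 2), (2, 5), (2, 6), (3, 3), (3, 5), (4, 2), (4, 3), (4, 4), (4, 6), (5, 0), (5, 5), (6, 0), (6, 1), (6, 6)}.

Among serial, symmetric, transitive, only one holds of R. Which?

serial

Serial: yes — every world has a successor (e.g. 0 R 0).
Symmetric: no — 0 R 1 but not 1 R 0.
Transitive: no — 1 R 6 and 6 R 0, but not 1 R 0.
Only serial holds.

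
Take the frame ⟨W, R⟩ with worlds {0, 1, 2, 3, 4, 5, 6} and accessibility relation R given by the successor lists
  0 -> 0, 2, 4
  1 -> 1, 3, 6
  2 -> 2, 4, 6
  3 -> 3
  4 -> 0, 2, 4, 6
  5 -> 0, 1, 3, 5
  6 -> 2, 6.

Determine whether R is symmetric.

No

Symmetric: no — 0 R 2 but not 2 R 0.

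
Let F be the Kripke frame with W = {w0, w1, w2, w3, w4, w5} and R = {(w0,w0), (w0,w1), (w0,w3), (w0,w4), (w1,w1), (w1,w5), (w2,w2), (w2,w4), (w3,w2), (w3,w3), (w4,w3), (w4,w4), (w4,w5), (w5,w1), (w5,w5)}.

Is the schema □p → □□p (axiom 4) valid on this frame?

Axiom 4 corresponds to the accessibility relation being transitive.
Transitive: no — w0 R w1 and w1 R w5, but not w0 R w5.

No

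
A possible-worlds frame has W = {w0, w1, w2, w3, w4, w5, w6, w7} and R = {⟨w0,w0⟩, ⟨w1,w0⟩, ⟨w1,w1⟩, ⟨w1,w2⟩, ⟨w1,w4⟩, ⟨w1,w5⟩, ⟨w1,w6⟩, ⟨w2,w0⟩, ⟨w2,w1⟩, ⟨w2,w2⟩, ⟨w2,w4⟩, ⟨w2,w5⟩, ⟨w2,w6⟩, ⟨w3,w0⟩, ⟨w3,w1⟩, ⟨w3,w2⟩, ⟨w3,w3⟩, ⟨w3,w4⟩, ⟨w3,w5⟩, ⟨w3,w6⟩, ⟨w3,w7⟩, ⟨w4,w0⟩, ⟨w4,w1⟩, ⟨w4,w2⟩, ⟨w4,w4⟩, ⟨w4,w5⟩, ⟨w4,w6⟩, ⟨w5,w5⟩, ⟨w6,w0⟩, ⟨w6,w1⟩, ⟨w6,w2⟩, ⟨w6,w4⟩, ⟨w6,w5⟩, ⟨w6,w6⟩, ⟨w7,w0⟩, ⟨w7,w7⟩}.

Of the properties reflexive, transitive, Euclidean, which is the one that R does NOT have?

Euclidean

Reflexive: yes — every world is R-related to itself.
Transitive: yes — every two-step R-path is closed by a direct edge.
Euclidean: no — w1 R w0 and w1 R w2, but not w0 R w2.
Only Euclidean fails.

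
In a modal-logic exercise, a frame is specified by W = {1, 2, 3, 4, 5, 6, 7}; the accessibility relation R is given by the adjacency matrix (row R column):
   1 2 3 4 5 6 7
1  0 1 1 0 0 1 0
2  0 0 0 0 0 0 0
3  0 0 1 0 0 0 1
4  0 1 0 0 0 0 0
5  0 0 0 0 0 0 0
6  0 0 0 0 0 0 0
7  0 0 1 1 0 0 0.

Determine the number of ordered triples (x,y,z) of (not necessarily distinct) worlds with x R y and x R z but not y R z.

13

Enumerating: (1,2,2), (1,2,3), (1,2,6), (1,3,2), (1,3,6), (1,6,2), (1,6,3), (1,6,6), (3,7,7), (4,2,2), (7,3,4), (7,4,3), (7,4,4).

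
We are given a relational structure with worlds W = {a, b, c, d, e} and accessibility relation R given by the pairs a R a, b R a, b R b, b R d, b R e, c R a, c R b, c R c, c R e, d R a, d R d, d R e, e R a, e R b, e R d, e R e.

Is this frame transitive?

No

Transitive: no — c R b and b R d, but not c R d.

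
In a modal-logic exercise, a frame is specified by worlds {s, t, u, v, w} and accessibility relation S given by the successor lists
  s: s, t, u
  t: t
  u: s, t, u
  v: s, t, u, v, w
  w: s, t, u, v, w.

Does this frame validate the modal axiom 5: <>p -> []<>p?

By correspondence theory, 5 is valid on a frame iff S is Euclidean.
Euclidean: no — s S t and s S u, but not t S u.

No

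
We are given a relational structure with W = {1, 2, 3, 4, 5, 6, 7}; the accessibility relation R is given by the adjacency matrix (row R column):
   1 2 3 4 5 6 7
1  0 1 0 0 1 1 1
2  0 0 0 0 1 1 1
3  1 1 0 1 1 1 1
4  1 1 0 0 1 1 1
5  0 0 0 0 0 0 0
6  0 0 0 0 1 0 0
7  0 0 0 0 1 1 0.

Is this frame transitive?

Transitive: yes — every two-step R-path is closed by a direct edge.

Yes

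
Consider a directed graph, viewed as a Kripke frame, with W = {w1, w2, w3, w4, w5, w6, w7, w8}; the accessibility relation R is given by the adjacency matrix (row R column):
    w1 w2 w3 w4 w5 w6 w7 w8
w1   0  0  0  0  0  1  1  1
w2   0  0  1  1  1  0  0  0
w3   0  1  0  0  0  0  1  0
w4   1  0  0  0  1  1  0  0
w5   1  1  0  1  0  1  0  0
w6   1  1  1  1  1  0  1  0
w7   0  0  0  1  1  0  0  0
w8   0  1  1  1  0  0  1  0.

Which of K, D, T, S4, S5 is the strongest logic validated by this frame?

Serial (axiom D): yes — every world has a successor (e.g. w1 R w6).
Reflexive (axiom T): no — w1 is not related to itself.
Transitive (axiom 4): no — w1 R w6 and w6 R w2, but not w1 R w2.
Euclidean (axiom 5): no — w1 R w6 and w1 R w8, but not w6 R w8.
So F validates K, D; T would additionally require R to be reflexive. The strongest is D.

D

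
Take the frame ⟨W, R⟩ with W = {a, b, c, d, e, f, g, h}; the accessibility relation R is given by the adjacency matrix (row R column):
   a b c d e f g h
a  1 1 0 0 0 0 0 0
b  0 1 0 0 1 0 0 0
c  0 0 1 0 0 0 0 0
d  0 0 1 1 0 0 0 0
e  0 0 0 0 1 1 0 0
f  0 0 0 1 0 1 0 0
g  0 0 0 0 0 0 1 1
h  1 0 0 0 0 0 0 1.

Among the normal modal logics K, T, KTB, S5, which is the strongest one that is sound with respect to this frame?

Reflexive (axiom T): yes — every world is R-related to itself.
Symmetric (axiom B): no — a R b but not b R a.
Euclidean (axiom 5): no — a R b and a R a, but not b R a.
So F validates K, T; KTB would additionally require R to be symmetric. The strongest is T.

T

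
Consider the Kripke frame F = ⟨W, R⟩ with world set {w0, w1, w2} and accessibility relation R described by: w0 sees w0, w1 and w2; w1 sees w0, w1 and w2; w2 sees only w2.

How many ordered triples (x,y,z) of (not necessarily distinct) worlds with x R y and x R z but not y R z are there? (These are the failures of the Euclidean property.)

4

Enumerating: (w0,w2,w0), (w0,w2,w1), (w1,w2,w0), (w1,w2,w1).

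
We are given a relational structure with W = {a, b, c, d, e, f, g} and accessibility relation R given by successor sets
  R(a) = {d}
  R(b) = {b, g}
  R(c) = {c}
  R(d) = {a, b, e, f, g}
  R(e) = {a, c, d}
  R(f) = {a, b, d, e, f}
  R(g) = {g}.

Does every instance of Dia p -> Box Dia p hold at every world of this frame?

No

By correspondence theory, 5 is valid on a frame iff R is Euclidean.
Euclidean: no — d R a and d R b, but not a R b.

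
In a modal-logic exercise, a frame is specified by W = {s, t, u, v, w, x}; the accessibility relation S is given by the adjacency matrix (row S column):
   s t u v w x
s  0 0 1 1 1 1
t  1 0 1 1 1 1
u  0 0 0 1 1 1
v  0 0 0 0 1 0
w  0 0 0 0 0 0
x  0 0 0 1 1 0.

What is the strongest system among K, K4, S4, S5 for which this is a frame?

Transitive (axiom 4): yes — every two-step S-path is closed by a direct edge.
Reflexive (axiom T): no — s is not related to itself.
Euclidean (axiom 5): no — s S v and s S u, but not v S u.
So F validates K, K4; S4 would additionally require S to be reflexive. The strongest is K4.

K4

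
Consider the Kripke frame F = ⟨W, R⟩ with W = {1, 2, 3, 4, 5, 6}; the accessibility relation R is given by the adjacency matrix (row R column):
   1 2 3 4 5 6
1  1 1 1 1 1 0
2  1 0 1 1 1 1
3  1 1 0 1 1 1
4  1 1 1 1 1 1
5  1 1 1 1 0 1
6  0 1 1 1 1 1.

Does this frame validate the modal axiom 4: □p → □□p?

No

Axiom 4 corresponds to the accessibility relation being transitive.
Transitive: no — 1 R 2 and 2 R 6, but not 1 R 6.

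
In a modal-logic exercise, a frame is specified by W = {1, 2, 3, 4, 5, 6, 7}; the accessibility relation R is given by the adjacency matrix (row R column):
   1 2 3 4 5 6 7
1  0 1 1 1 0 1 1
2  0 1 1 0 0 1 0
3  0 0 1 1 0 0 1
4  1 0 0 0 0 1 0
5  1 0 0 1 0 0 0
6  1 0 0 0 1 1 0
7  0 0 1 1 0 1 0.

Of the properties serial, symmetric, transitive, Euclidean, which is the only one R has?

serial

Serial: yes — every world has a successor (e.g. 1 R 2).
Symmetric: no — 1 R 2 but not 2 R 1.
Transitive: no — 1 R 6 and 6 R 5, but not 1 R 5.
Euclidean: no — 1 R 2 and 1 R 4, but not 2 R 4.
Only serial holds.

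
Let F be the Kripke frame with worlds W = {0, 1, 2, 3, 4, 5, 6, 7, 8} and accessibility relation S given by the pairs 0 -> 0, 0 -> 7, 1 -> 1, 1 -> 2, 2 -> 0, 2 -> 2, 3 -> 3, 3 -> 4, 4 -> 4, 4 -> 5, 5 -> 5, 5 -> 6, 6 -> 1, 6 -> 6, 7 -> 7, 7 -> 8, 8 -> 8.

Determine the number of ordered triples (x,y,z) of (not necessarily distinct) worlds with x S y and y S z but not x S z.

Enumerating: (0,7,8), (1,2,0), (2,0,7), (3,4,5), (4,5,6), (5,6,1), (6,1,2).

7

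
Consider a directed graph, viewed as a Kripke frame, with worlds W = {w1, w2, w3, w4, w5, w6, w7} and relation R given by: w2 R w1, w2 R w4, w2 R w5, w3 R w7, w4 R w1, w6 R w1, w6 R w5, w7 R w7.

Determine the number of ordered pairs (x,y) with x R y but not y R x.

Enumerating: (w2,w1), (w2,w4), (w2,w5), (w3,w7), (w4,w1), (w6,w1), (w6,w5).

7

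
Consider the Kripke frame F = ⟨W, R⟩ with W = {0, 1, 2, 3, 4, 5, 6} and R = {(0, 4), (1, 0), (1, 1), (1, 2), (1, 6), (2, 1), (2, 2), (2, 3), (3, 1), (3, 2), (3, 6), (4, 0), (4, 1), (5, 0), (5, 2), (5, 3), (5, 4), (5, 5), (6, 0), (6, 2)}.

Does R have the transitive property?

No

Transitive: no — 0 R 4 and 4 R 1, but not 0 R 1.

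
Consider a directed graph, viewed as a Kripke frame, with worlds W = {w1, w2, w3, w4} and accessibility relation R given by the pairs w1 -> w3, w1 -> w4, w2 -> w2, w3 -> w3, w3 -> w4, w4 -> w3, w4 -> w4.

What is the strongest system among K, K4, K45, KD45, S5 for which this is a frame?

Transitive (axiom 4): yes — every two-step R-path is closed by a direct edge.
Euclidean (axiom 5): yes — any two successors of a common world are R-related.
Serial (axiom D): yes — every world has a successor (e.g. w1 R w3).
Reflexive (axiom T): no — w1 is not related to itself.
So F validates K, K4, K45, KD45; S5 would additionally require R to be reflexive. The strongest is KD45.

KD45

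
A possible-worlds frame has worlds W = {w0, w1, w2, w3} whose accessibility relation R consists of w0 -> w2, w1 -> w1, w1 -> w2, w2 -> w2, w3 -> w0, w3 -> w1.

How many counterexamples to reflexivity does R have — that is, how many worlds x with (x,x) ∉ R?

2

Enumerating: w0, w3.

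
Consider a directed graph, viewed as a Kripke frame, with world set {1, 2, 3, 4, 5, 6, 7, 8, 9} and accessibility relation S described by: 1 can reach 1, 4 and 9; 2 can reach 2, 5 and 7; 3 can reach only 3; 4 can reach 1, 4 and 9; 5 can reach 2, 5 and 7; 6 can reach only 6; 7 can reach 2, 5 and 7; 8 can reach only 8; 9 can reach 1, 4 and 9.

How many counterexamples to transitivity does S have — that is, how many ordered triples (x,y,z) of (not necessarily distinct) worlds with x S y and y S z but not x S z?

S is transitive; there are no such tuples.

0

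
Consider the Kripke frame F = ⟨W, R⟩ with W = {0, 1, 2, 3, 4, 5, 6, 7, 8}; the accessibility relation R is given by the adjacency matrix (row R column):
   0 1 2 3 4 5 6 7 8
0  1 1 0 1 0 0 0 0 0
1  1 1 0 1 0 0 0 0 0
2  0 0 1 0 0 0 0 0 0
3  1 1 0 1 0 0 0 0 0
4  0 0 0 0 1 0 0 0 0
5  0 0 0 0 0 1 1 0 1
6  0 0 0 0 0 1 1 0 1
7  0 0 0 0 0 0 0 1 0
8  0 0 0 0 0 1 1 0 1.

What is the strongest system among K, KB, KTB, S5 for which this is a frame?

Symmetric (axiom B): yes — every pair in R has its reverse in R.
Reflexive (axiom T): yes — every world is R-related to itself.
Euclidean (axiom 5): yes — any two successors of a common world are R-related.
So F validates K, KB, KTB, S5. The strongest is S5.

S5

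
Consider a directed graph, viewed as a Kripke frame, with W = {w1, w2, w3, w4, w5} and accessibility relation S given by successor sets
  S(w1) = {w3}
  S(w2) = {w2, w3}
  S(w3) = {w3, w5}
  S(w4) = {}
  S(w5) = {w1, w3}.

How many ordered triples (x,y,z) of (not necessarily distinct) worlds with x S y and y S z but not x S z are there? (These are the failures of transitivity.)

Enumerating: (w1,w3,w5), (w2,w3,w5), (w3,w5,w1), (w5,w3,w5).

4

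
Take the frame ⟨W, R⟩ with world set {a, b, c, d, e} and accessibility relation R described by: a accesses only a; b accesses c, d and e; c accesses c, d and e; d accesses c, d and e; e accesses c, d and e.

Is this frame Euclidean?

Euclidean: yes — any two successors of a common world are R-related.

Yes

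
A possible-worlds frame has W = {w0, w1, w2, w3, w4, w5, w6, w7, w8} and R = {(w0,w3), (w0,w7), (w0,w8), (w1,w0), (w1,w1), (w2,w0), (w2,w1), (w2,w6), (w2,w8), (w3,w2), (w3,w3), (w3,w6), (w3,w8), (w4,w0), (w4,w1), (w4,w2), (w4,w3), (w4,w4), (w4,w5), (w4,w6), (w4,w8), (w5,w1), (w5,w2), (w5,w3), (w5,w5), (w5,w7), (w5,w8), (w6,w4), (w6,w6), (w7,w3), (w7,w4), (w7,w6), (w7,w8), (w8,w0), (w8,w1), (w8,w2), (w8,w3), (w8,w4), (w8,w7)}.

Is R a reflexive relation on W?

No

Reflexive: no — w0 is not related to itself.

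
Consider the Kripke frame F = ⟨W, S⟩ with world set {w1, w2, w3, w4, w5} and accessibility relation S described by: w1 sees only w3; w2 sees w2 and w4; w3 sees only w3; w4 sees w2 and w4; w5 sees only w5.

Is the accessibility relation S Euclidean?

Yes

Euclidean: yes — any two successors of a common world are S-related.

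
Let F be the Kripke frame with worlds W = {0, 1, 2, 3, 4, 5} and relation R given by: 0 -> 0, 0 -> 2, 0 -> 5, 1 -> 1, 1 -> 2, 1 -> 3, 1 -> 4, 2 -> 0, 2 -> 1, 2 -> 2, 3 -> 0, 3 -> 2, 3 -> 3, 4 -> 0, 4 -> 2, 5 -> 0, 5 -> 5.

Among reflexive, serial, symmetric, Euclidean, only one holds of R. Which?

serial

Reflexive: no — 4 is not related to itself.
Serial: yes — every world has a successor (e.g. 0 R 0).
Symmetric: no — 1 R 3 but not 3 R 1.
Euclidean: no — 0 R 2 and 0 R 5, but not 2 R 5.
Only serial holds.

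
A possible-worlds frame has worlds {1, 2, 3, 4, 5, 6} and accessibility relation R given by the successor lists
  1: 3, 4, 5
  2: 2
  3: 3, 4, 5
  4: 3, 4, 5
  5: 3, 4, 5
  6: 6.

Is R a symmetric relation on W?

Symmetric: no — 1 R 3 but not 3 R 1.

No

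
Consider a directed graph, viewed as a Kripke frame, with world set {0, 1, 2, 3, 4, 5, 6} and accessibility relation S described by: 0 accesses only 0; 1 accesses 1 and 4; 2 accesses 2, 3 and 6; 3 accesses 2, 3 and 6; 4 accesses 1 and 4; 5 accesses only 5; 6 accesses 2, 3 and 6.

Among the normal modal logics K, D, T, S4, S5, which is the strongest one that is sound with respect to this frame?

Serial (axiom D): yes — every world has a successor (e.g. 0 S 0).
Reflexive (axiom T): yes — every world is S-related to itself.
Transitive (axiom 4): yes — every two-step S-path is closed by a direct edge.
Euclidean (axiom 5): yes — any two successors of a common world are S-related.
So F validates K, D, T, S4, S5. The strongest is S5.

S5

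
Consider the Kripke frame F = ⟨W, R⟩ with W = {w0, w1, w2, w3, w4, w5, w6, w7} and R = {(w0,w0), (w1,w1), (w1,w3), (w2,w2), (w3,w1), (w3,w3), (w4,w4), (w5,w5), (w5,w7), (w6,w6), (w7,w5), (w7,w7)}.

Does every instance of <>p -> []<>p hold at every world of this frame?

By correspondence theory, 5 is valid on a frame iff R is Euclidean.
Euclidean: yes — any two successors of a common world are R-related.

Yes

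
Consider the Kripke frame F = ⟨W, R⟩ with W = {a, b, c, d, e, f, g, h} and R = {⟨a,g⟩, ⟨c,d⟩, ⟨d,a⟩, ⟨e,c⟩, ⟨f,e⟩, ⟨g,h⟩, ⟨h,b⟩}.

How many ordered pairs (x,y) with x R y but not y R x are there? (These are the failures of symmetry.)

Enumerating: (a,g), (c,d), (d,a), (e,c), (f,e), (g,h), (h,b).

7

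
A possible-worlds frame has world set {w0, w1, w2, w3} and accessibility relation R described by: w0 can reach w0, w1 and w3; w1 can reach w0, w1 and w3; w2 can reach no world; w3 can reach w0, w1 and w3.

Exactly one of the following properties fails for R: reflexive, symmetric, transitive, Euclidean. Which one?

reflexive

Reflexive: no — w2 is not related to itself.
Symmetric: yes — every pair in R has its reverse in R.
Transitive: yes — every two-step R-path is closed by a direct edge.
Euclidean: yes — any two successors of a common world are R-related.
Only reflexive fails.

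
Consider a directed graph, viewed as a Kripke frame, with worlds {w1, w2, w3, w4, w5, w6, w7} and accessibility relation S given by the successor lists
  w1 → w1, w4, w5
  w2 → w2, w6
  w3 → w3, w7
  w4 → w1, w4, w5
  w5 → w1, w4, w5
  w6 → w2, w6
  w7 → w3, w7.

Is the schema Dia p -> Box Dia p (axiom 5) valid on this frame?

Yes

The schema 5 characterises exactly the Euclidean frames.
Euclidean: yes — any two successors of a common world are S-related.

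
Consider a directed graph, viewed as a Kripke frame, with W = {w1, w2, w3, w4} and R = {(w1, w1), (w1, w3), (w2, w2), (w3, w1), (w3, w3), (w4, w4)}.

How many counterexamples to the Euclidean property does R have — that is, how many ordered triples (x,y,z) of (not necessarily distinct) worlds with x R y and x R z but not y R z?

R is Euclidean; there are no such tuples.

0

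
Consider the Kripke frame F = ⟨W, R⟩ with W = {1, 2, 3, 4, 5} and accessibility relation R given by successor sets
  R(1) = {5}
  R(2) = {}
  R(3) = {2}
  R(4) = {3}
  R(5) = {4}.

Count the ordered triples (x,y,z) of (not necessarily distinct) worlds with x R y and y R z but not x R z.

Enumerating: (1,5,4), (4,3,2), (5,4,3).

3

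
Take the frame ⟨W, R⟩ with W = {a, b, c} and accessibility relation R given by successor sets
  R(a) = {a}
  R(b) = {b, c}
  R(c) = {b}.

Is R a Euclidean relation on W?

Euclidean: no — b R c and b R c, but not c R c.

No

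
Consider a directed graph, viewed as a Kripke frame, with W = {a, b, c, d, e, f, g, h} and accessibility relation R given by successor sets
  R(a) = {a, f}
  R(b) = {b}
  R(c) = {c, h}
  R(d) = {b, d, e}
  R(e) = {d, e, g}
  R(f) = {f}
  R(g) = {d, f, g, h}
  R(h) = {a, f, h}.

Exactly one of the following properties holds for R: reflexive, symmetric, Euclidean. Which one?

Reflexive: yes — every world is R-related to itself.
Symmetric: no — a R f but not f R a.
Euclidean: no — d R b and d R e, but not b R e.
Only reflexive holds.

reflexive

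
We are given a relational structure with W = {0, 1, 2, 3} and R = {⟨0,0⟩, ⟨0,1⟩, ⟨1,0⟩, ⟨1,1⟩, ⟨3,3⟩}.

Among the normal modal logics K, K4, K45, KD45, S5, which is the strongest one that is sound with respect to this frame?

Transitive (axiom 4): yes — every two-step R-path is closed by a direct edge.
Euclidean (axiom 5): yes — any two successors of a common world are R-related.
Serial (axiom D): no — 2 has no R-successor.
Reflexive (axiom T): no — 2 is not related to itself.
So F validates K, K4, K45; KD45 would additionally require R to be serial. The strongest is K45.

K45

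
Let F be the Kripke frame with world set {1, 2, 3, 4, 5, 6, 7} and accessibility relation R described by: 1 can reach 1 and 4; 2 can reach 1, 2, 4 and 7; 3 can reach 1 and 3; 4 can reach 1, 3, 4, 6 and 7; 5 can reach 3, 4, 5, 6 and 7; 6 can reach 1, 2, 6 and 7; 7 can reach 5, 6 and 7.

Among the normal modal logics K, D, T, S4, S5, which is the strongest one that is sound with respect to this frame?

Serial (axiom D): yes — every world has a successor (e.g. 1 R 1).
Reflexive (axiom T): yes — every world is R-related to itself.
Transitive (axiom 4): no — 1 R 4 and 4 R 3, but not 1 R 3.
Euclidean (axiom 5): no — 2 R 1 and 2 R 7, but not 1 R 7.
So F validates K, D, T; S4 would additionally require R to be transitive. The strongest is T.

T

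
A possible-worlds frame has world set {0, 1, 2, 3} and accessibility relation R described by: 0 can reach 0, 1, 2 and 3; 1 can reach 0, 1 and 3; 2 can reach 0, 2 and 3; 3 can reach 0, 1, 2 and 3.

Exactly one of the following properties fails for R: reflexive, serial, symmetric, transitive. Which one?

transitive

Reflexive: yes — every world is R-related to itself.
Serial: yes — every world has a successor (e.g. 0 R 0).
Symmetric: yes — every pair in R has its reverse in R.
Transitive: no — 1 R 0 and 0 R 2, but not 1 R 2.
Only transitive fails.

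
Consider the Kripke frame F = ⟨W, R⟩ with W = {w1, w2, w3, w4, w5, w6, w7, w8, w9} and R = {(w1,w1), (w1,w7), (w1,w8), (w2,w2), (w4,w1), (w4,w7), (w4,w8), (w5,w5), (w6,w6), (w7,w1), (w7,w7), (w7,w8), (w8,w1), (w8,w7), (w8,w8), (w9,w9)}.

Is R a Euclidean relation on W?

Yes

Euclidean: yes — any two successors of a common world are R-related.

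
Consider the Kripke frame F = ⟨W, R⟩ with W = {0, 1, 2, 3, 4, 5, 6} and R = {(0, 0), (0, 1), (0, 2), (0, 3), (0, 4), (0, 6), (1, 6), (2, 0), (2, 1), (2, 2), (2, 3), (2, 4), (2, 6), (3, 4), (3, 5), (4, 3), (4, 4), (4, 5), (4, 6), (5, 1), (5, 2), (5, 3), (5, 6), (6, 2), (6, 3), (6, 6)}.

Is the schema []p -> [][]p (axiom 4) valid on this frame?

No

The schema 4 characterises exactly the transitive frames.
Transitive: no — 0 R 3 and 3 R 5, but not 0 R 5.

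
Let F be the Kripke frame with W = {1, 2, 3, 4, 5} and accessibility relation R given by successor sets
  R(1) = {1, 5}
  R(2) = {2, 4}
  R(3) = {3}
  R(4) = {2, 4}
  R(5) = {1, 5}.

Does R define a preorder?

Reflexive: yes — every world is R-related to itself.
Transitive: yes — every two-step R-path is closed by a direct edge.
So R is a preorder.

Yes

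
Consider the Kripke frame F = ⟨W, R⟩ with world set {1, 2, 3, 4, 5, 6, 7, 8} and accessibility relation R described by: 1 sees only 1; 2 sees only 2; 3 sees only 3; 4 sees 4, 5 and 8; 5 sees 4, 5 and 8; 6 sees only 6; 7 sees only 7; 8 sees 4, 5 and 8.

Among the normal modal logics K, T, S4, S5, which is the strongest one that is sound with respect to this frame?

Reflexive (axiom T): yes — every world is R-related to itself.
Transitive (axiom 4): yes — every two-step R-path is closed by a direct edge.
Euclidean (axiom 5): yes — any two successors of a common world are R-related.
So F validates K, T, S4, S5. The strongest is S5.

S5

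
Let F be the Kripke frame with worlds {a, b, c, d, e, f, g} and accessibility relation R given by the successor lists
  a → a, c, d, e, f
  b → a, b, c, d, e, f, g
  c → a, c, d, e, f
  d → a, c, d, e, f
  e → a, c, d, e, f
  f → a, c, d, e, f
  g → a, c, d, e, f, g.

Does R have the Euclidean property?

Euclidean: no — b R a and b R g, but not a R g.

No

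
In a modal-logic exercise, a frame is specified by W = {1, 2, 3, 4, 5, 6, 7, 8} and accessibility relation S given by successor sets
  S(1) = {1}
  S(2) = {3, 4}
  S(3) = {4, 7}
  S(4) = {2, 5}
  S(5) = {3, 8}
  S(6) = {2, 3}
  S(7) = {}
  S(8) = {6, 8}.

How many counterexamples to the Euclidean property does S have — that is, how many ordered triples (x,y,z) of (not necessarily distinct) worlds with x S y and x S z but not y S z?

Enumerating: (2,3,3), (2,4,3), (2,4,4), (3,4,4), (3,4,7), (3,7,4), (3,7,7), (4,2,2), (4,2,5), (4,5,2), (4,5,5), (5,3,3), … and 7 more.
Total: 19.

19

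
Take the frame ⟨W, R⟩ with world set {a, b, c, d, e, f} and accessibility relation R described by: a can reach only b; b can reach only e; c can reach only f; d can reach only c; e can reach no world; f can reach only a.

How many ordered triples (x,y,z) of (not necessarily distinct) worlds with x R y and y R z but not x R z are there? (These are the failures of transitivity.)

Enumerating: (a,b,e), (c,f,a), (d,c,f), (f,a,b).

4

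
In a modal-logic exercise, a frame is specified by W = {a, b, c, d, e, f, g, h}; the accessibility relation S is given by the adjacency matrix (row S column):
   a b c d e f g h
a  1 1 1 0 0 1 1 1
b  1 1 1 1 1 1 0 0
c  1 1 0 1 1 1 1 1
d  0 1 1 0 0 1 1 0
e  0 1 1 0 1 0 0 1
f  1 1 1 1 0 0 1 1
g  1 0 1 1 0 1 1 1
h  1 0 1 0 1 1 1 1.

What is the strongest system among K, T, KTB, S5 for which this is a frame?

Reflexive (axiom T): no — c is not related to itself.
Symmetric (axiom B): yes — every pair in S has its reverse in S.
Euclidean (axiom 5): no — a S b and a S g, but not b S g.
So F validates K; T would additionally require S to be reflexive. The strongest is K.

K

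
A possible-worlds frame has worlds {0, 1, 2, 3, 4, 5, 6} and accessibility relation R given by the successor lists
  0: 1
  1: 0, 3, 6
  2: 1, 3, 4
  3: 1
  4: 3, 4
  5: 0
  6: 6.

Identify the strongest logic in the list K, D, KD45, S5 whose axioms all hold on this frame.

D

Serial (axiom D): yes — every world has a successor (e.g. 0 R 1).
Euclidean (axiom 5): no — 1 R 0 and 1 R 3, but not 0 R 3.
Transitive (axiom 4): no — 0 R 1 and 1 R 3, but not 0 R 3.
Reflexive (axiom T): no — 0 is not related to itself.
So F validates K, D; KD45 would additionally require R to be Euclidean and transitive. The strongest is D.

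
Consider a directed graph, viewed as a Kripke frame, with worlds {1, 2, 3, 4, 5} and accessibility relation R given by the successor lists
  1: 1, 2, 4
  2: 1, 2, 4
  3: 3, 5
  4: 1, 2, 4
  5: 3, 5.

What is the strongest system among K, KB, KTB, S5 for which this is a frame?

Symmetric (axiom B): yes — every pair in R has its reverse in R.
Reflexive (axiom T): yes — every world is R-related to itself.
Euclidean (axiom 5): yes — any two successors of a common world are R-related.
So F validates K, KB, KTB, S5. The strongest is S5.

S5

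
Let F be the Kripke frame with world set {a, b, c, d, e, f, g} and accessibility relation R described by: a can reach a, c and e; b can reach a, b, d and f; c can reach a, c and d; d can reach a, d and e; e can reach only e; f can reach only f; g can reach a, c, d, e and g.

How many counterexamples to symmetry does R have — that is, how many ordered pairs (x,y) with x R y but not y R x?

11

Enumerating: (a,e), (b,a), (b,d), (b,f), (c,d), (d,a), (d,e), (g,a), (g,c), (g,d), (g,e).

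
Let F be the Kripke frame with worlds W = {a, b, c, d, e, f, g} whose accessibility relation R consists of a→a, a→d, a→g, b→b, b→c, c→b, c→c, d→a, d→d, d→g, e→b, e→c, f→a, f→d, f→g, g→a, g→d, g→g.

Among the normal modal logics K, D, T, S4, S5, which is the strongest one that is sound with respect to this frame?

Serial (axiom D): yes — every world has a successor (e.g. a R a).
Reflexive (axiom T): no — e is not related to itself.
Transitive (axiom 4): yes — every two-step R-path is closed by a direct edge.
Euclidean (axiom 5): yes — any two successors of a common world are R-related.
So F validates K, D; T would additionally require R to be reflexive. The strongest is D.

D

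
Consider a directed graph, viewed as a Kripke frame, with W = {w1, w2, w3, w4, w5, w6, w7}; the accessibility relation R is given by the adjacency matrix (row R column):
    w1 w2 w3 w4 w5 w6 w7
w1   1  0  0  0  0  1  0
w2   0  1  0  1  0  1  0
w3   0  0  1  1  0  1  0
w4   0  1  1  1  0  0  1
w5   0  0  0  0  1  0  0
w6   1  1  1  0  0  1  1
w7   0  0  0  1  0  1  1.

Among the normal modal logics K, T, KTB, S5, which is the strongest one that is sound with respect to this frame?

Reflexive (axiom T): yes — every world is R-related to itself.
Symmetric (axiom B): yes — every pair in R has its reverse in R.
Euclidean (axiom 5): no — w2 R w4 and w2 R w6, but not w4 R w6.
So F validates K, T, KTB; S5 would additionally require R to be Euclidean. The strongest is KTB.

KTB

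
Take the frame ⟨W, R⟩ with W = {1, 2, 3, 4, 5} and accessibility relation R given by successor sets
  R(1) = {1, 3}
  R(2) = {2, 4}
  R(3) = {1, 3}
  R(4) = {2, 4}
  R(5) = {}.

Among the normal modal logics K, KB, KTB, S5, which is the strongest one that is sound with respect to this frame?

Symmetric (axiom B): yes — every pair in R has its reverse in R.
Reflexive (axiom T): no — 5 is not related to itself.
Euclidean (axiom 5): yes — any two successors of a common world are R-related.
So F validates K, KB; KTB would additionally require R to be reflexive. The strongest is KB.

KB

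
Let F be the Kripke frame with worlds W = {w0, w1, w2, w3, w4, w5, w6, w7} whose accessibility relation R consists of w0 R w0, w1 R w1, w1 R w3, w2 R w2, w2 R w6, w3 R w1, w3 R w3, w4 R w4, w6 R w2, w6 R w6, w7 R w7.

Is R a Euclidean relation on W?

Yes

Euclidean: yes — any two successors of a common world are R-related.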